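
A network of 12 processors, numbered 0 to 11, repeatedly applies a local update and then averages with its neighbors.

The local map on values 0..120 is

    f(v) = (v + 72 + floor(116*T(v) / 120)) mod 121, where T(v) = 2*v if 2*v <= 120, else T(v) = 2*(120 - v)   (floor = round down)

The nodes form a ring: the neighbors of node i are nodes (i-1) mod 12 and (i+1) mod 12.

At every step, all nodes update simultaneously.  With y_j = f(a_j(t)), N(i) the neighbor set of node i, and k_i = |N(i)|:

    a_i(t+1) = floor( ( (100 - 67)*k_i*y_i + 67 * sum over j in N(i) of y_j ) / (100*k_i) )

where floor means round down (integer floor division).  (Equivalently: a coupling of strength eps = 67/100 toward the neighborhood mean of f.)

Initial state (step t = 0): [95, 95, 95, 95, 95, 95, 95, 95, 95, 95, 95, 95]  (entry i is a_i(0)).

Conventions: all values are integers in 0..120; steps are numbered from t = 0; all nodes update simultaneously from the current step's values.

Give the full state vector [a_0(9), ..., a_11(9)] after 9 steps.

Simulating step by step:
t=0: [95, 95, 95, 95, 95, 95, 95, 95, 95, 95, 95, 95]
t=1: [94, 94, 94, 94, 94, 94, 94, 94, 94, 94, 94, 94]
t=2: [95, 95, 95, 95, 95, 95, 95, 95, 95, 95, 95, 95]
t=3: [94, 94, 94, 94, 94, 94, 94, 94, 94, 94, 94, 94]
t=4: [95, 95, 95, 95, 95, 95, 95, 95, 95, 95, 95, 95]
t=5: [94, 94, 94, 94, 94, 94, 94, 94, 94, 94, 94, 94]
t=6: [95, 95, 95, 95, 95, 95, 95, 95, 95, 95, 95, 95]
t=7: [94, 94, 94, 94, 94, 94, 94, 94, 94, 94, 94, 94]
t=8: [95, 95, 95, 95, 95, 95, 95, 95, 95, 95, 95, 95]
t=9: [94, 94, 94, 94, 94, 94, 94, 94, 94, 94, 94, 94]

Answer: [94, 94, 94, 94, 94, 94, 94, 94, 94, 94, 94, 94]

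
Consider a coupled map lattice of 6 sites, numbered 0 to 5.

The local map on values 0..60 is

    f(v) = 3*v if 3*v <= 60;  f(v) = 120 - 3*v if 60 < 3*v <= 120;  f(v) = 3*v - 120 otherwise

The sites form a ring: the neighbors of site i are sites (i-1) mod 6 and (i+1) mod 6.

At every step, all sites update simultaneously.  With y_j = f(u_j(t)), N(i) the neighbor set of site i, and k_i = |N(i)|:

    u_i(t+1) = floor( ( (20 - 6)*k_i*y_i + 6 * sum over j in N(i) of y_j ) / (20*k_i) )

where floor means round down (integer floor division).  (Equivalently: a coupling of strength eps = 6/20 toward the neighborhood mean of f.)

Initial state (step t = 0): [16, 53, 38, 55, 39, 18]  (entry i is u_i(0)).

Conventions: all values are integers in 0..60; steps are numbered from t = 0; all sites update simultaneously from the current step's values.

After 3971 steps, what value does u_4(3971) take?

Simulating step by step:
t=0: [16, 53, 38, 55, 39, 18]
t=1: [47, 35, 16, 32, 16, 45]
t=2: [19, 20, 39, 31, 39, 20]
t=3: [57, 51, 15, 19, 15, 51]
t=4: [45, 37, 45, 53, 45, 37]
t=5: [13, 10, 17, 31, 17, 10]
t=6: [36, 34, 44, 34, 44, 34]
t=7: [13, 16, 13, 16, 13, 16]
t=8: [41, 45, 41, 45, 41, 45]
t=9: [6, 11, 6, 11, 6, 11]
t=10: [22, 28, 22, 28, 22, 28]
t=11: [48, 41, 48, 41, 48, 41]
t=12: [17, 9, 17, 9, 17, 9]
t=13: [43, 34, 43, 34, 43, 34]
t=14: [11, 15, 11, 15, 11, 15]
t=15: [36, 41, 36, 41, 36, 41]
t=16: [9, 5, 9, 5, 9, 5]
t=17: [23, 18, 23, 18, 23, 18]
t=18: [51, 53, 51, 53, 51, 53]
t=19: [34, 37, 34, 37, 34, 37]
t=20: [15, 11, 15, 11, 15, 11]
t=21: [41, 36, 41, 36, 41, 36]
t=22: [5, 9, 5, 9, 5, 9]
t=23: [18, 23, 18, 23, 18, 23]
t=24: [53, 51, 53, 51, 53, 51]
t=25: [37, 34, 37, 34, 37, 34]
t=26: [11, 15, 11, 15, 11, 15]

Answer: u_4(3971) = 18
Key observation: The state at step 14, [11, 15, 11, 15, 11, 15], reappears at step 26: the system is in a cycle of period 12 from step 14 on.  Therefore the state at step 3971 equals the state at step 14 + ((3971 - 14) mod 12) = 23, which is [18, 23, 18, 23, 18, 23].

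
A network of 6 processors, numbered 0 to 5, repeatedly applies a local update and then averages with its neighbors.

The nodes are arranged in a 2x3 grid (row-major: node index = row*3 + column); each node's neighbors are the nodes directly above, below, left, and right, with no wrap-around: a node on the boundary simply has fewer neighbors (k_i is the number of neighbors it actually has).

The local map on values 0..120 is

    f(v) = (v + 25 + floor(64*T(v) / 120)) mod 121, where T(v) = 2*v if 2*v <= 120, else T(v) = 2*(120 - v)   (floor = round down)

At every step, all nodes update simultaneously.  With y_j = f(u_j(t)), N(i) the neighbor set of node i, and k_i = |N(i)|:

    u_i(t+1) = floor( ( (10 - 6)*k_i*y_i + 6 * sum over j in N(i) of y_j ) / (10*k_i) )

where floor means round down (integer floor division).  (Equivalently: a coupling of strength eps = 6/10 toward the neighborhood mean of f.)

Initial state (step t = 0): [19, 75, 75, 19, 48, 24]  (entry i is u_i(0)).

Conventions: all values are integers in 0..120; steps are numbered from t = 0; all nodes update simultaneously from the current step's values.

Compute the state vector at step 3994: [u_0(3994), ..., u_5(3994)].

Answer: [78, 78, 78, 78, 78, 78]
Key observation: The state at step 5, [26, 26, 26, 26, 26, 26], reappears at step 7: the system is in a cycle of period 2 from step 5 on.  Therefore the state at step 3994 equals the state at step 5 + ((3994 - 5) mod 2) = 6, which is [78, 78, 78, 78, 78, 78].

Derivation:
t=0: [19, 75, 75, 19, 48, 24]
t=1: [52, 29, 41, 45, 34, 38]
t=2: [65, 76, 99, 79, 99, 102]
t=3: [26, 25, 25, 26, 25, 25]
t=4: [77, 76, 76, 77, 76, 76]
t=5: [26, 26, 26, 26, 26, 26]
t=6: [78, 78, 78, 78, 78, 78]
t=7: [26, 26, 26, 26, 26, 26]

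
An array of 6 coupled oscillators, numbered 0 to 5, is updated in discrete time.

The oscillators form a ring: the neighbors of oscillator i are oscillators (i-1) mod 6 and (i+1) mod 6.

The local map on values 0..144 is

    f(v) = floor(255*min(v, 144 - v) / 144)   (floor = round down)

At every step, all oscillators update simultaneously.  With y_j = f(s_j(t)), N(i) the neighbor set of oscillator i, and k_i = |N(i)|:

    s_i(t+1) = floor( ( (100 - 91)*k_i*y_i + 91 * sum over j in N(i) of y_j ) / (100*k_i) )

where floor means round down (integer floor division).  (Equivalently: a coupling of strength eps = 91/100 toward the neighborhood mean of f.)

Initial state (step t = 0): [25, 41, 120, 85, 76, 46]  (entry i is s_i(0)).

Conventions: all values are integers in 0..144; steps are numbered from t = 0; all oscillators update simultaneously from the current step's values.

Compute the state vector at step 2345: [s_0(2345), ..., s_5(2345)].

Answer: [95, 95, 95, 95, 95, 95]
Key observation: The state at step 37, [102, 102, 102, 102, 102, 102], reappears at step 47: the system is in a cycle of period 10 from step 37 on.  Therefore the state at step 2345 equals the state at step 37 + ((2345 - 37) mod 10) = 45, which is [95, 95, 95, 95, 95, 95].

Derivation:
t=0: [25, 41, 120, 85, 76, 46]
t=1: [73, 45, 83, 83, 94, 81]
t=2: [97, 113, 94, 98, 107, 106]
t=3: [62, 82, 69, 76, 73, 73]
t=4: [116, 114, 115, 123, 122, 117]
t=5: [49, 50, 45, 43, 41, 43]
t=6: [82, 82, 81, 75, 75, 78]
t=7: [112, 109, 115, 116, 119, 115]
t=8: [56, 54, 54, 47, 49, 50]
t=9: [92, 96, 89, 89, 85, 92]
t=10: [88, 93, 91, 100, 95, 97]
t=11: [87, 95, 84, 88, 80, 91]
t=12: [90, 101, 93, 108, 97, 105]
t=13: [74, 91, 71, 84, 67, 87]
t=14: [98, 121, 101, 120, 104, 118]
t=15: [46, 75, 44, 70, 46, 72]
t=16: [120, 82, 118, 82, 121, 85]
t=17: [100, 49, 103, 48, 100, 46]
t=18: [82, 75, 84, 75, 82, 77]
t=19: [119, 108, 120, 108, 119, 109]
t=20: [60, 44, 61, 44, 60, 45]
t=21: [80, 104, 79, 104, 80, 103]
t=22: [74, 110, 74, 110, 74, 109]
t=23: [66, 117, 65, 117, 66, 117]
t=24: [53, 109, 53, 109, 53, 109]
t=25: [63, 90, 63, 90, 63, 90]
t=26: [96, 109, 96, 109, 96, 109]
t=27: [63, 82, 63, 82, 63, 82]
t=28: [109, 110, 109, 110, 109, 110]
t=29: [60, 60, 60, 60, 60, 60]
t=30: [106, 106, 106, 106, 106, 106]
t=31: [67, 67, 67, 67, 67, 67]
t=32: [118, 118, 118, 118, 118, 118]
t=33: [46, 46, 46, 46, 46, 46]
t=34: [81, 81, 81, 81, 81, 81]
t=35: [111, 111, 111, 111, 111, 111]
t=36: [58, 58, 58, 58, 58, 58]
t=37: [102, 102, 102, 102, 102, 102]
t=38: [74, 74, 74, 74, 74, 74]
t=39: [123, 123, 123, 123, 123, 123]
t=40: [37, 37, 37, 37, 37, 37]
t=41: [65, 65, 65, 65, 65, 65]
t=42: [115, 115, 115, 115, 115, 115]
t=43: [51, 51, 51, 51, 51, 51]
t=44: [90, 90, 90, 90, 90, 90]
t=45: [95, 95, 95, 95, 95, 95]
t=46: [86, 86, 86, 86, 86, 86]
t=47: [102, 102, 102, 102, 102, 102]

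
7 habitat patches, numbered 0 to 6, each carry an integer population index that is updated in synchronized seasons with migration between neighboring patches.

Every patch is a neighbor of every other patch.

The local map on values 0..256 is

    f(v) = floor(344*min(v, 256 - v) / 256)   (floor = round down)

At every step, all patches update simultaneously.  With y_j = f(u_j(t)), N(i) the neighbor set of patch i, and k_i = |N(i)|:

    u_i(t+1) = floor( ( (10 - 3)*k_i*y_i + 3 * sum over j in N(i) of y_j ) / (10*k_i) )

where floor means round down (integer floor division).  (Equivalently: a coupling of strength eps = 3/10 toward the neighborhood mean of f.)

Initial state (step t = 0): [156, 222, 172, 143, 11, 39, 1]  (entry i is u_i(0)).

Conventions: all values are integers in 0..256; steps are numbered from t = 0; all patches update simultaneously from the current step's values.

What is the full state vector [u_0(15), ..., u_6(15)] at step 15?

Answer: [169, 166, 166, 166, 170, 166, 170]

Derivation:
t=0: [156, 222, 172, 143, 11, 39, 1]
t=1: [112, 54, 98, 123, 34, 59, 26]
t=2: [131, 80, 118, 141, 63, 85, 55]
t=3: [151, 112, 145, 142, 97, 116, 90]
t=4: [141, 147, 146, 149, 134, 150, 127]
t=5: [153, 148, 148, 146, 159, 145, 163]
t=6: [138, 143, 143, 144, 133, 145, 129]
t=7: [157, 152, 152, 152, 161, 151, 165]
t=8: [133, 137, 137, 137, 129, 138, 126]
t=9: [164, 160, 160, 160, 167, 159, 166]
t=10: [123, 127, 127, 127, 121, 128, 121]
t=11: [165, 169, 169, 169, 163, 170, 163]
t=12: [120, 117, 117, 117, 122, 116, 122]
t=13: [160, 157, 157, 157, 161, 156, 161]
t=14: [129, 132, 132, 132, 128, 132, 128]
t=15: [169, 166, 166, 166, 170, 166, 170]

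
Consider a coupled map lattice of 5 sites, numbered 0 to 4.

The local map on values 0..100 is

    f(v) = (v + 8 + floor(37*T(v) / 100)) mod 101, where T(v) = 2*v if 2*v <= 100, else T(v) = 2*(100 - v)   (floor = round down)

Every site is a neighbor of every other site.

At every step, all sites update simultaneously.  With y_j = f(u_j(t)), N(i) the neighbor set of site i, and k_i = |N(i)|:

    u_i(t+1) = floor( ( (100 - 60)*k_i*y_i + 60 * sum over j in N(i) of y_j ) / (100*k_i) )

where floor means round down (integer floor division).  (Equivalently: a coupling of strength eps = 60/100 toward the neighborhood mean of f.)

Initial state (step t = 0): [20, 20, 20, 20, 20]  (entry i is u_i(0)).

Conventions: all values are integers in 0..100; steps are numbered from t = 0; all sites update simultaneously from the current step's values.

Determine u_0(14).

Answer: u_0(14) = 18

Derivation:
t=0: [20, 20, 20, 20, 20]
t=1: [42, 42, 42, 42, 42]
t=2: [81, 81, 81, 81, 81]
t=3: [2, 2, 2, 2, 2]
t=4: [11, 11, 11, 11, 11]
t=5: [27, 27, 27, 27, 27]
t=6: [54, 54, 54, 54, 54]
t=7: [96, 96, 96, 96, 96]
t=8: [5, 5, 5, 5, 5]
t=9: [16, 16, 16, 16, 16]
t=10: [35, 35, 35, 35, 35]
t=11: [68, 68, 68, 68, 68]
t=12: [99, 99, 99, 99, 99]
t=13: [6, 6, 6, 6, 6]
t=14: [18, 18, 18, 18, 18]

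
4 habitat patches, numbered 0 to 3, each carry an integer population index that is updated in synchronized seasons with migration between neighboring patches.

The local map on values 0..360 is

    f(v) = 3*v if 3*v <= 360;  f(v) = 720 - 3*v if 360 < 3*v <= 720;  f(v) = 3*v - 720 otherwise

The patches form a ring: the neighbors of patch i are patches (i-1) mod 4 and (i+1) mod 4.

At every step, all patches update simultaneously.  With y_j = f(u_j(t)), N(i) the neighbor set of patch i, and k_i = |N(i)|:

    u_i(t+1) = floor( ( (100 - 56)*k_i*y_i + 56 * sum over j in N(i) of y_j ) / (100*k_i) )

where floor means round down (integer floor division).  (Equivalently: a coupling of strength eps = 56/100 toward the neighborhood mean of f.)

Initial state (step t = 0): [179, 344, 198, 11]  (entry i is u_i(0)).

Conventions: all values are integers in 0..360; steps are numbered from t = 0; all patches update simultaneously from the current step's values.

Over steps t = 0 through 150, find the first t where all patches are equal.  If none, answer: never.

Simulating step by step:
t=0: [179, 344, 198, 11]  (not all equal)
t=1: [177, 223, 152, 101]  (not all equal)
t=2: [182, 149, 215, 260]  (not all equal)
t=3: [169, 189, 126, 96]  (not all equal)
t=4: [217, 222, 273, 282]  (not all equal)
t=5: [80, 70, 93, 102]  (not all equal)
t=6: [250, 237, 267, 279]  (not all equal)
t=7: [48, 35, 70, 82]  (not all equal)
t=8: [161, 145, 190, 207]  (not all equal)
t=9: [211, 233, 173, 151]  (not all equal)
t=10: [118, 89, 169, 198]  (not all equal)
t=11: [265, 276, 203, 214]  (not all equal)
t=12: [85, 99, 100, 86]  (not all equal)
t=13: [267, 286, 287, 268]  (not all equal)
t=14: [97, 122, 124, 99]  (not all equal)
t=15: [310, 334, 335, 309]  (not all equal)
t=16: [229, 262, 262, 229]  (not all equal)
t=17: [42, 56, 56, 42]  (not all equal)
t=18: [137, 156, 156, 137]  (not all equal)
t=19: [293, 267, 267, 293]  (not all equal)
t=20: [137, 102, 102, 137]  (not all equal)
t=21: [308, 306, 306, 308]  (not all equal)
t=22: [202, 199, 199, 202]  (not all equal)
t=23: [116, 120, 120, 116]  (not all equal)
t=24: [351, 356, 356, 351]  (not all equal)
t=25: [337, 343, 343, 337]  (not all equal)
t=26: [296, 303, 303, 296]  (not all equal)
t=27: [173, 183, 183, 173]  (not all equal)
t=28: [192, 179, 179, 192]  (not all equal)
t=29: [154, 172, 172, 154]  (not all equal)
t=30: [242, 219, 219, 242]  (not all equal)
t=31: [21, 47, 47, 21]  (not all equal)
t=32: [84, 119, 119, 84]  (not all equal)
t=33: [281, 327, 327, 281]  (not all equal)
t=34: [161, 222, 222, 161]  (not all equal)
t=35: [185, 105, 105, 185]  (not all equal)
t=36: [207, 273, 273, 207]  (not all equal)
t=37: [99, 99, 99, 99]  (all equal)

Answer: 37
Key observation: Synchronization is absorbing here: once all patches are equal they stay equal, and step 37 is the first all-equal step.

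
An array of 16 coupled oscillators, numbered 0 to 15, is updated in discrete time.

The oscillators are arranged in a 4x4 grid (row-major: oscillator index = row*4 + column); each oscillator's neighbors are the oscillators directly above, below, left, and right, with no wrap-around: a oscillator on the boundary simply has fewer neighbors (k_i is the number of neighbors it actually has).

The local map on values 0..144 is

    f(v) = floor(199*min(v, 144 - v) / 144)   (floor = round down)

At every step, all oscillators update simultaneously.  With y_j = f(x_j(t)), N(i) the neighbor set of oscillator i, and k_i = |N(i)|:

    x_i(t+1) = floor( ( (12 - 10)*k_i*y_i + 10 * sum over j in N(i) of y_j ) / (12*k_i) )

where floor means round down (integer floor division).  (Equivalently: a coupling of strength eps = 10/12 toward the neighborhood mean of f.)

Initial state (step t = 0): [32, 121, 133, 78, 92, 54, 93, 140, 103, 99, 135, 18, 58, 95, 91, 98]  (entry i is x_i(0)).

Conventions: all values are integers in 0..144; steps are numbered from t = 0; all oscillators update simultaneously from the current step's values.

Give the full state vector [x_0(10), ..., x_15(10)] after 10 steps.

Simulating step by step:
t=0: [32, 121, 133, 78, 92, 54, 93, 140, 103, 99, 135, 18, 58, 95, 91, 98]
t=1: [49, 42, 55, 23, 60, 61, 33, 52, 68, 53, 49, 26, 64, 70, 51, 50]
t=2: [69, 72, 49, 66, 81, 67, 69, 42, 83, 83, 57, 63, 93, 80, 76, 55]
t=3: [93, 87, 90, 67, 89, 91, 77, 85, 80, 85, 87, 73, 83, 83, 82, 87]
t=4: [75, 73, 85, 79, 76, 80, 79, 91, 81, 80, 87, 82, 85, 83, 80, 89]
t=5: [95, 89, 90, 79, 90, 91, 81, 85, 87, 84, 85, 77, 84, 85, 80, 84]
t=6: [73, 72, 82, 79, 72, 78, 78, 87, 79, 78, 86, 83, 79, 83, 82, 88]
t=7: [98, 92, 91, 82, 93, 94, 84, 86, 92, 86, 86, 79, 86, 87, 81, 83]
t=8: [69, 68, 78, 77, 68, 74, 76, 84, 75, 75, 83, 82, 75, 81, 81, 87]
t=9: [93, 93, 92, 87, 94, 93, 89, 88, 94, 91, 89, 81, 91, 91, 83, 84]
t=10: [69, 70, 74, 74, 69, 71, 73, 79, 71, 72, 79, 79, 71, 76, 78, 84]

Answer: [69, 70, 74, 74, 69, 71, 73, 79, 71, 72, 79, 79, 71, 76, 78, 84]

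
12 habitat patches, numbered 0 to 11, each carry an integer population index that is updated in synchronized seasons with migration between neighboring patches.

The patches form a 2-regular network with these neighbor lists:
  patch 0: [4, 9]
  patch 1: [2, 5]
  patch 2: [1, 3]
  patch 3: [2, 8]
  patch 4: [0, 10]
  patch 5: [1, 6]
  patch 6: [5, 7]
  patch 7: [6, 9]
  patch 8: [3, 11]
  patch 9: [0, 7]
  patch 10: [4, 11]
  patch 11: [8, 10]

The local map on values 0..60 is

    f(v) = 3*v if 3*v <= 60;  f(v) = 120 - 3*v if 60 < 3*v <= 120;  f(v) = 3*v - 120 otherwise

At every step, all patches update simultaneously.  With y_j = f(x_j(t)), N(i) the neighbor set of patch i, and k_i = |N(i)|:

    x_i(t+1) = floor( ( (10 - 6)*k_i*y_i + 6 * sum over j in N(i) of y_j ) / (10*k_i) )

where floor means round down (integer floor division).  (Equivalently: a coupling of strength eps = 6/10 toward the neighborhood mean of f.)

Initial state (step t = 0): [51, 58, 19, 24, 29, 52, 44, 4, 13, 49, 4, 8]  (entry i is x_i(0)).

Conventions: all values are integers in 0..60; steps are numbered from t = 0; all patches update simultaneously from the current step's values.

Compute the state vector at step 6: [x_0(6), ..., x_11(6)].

Simulating step by step:
t=0: [51, 58, 19, 24, 29, 52, 44, 4, 13, 49, 4, 8]
t=1: [31, 49, 53, 48, 26, 34, 19, 16, 37, 24, 21, 24]
t=2: [37, 27, 30, 24, 42, 32, 42, 50, 25, 41, 49, 39]
t=3: [6, 31, 38, 41, 13, 23, 18, 14, 33, 12, 13, 22]
t=4: [29, 27, 11, 9, 32, 44, 49, 43, 25, 32, 43, 39]
t=5: [27, 29, 33, 34, 22, 24, 17, 18, 27, 22, 11, 17]
t=6: [48, 33, 23, 25, 43, 44, 51, 53, 36, 49, 44, 42]

Answer: [48, 33, 23, 25, 43, 44, 51, 53, 36, 49, 44, 42]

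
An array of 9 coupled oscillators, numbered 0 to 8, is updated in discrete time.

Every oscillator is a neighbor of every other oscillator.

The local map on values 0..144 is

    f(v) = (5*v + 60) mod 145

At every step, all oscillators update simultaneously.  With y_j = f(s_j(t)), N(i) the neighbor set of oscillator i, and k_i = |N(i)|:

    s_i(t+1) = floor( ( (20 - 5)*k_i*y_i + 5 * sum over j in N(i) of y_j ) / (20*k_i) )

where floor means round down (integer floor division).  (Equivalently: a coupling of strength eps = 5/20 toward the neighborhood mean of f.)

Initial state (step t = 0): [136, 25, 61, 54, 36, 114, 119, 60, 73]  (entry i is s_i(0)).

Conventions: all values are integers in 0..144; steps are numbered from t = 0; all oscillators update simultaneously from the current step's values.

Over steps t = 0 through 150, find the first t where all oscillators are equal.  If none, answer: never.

Answer: 24
Key observation: Synchronization is absorbing here: once all oscillators are equal they stay equal, and step 24 is the first all-equal step.

Derivation:
t=0: [136, 25, 61, 54, 36, 114, 119, 60, 73]  (not all equal)
t=1: [29, 47, 72, 47, 86, 54, 72, 68, 115]  (not all equal)
t=2: [61, 22, 111, 22, 57, 47, 111, 97, 57]  (not all equal)
t=3: [67, 31, 38, 31, 52, 16, 38, 92, 52]  (not all equal)
t=4: [98, 73, 98, 73, 44, 123, 98, 84, 44]  (not all equal)
t=5: [114, 129, 114, 129, 129, 100, 114, 64, 129]  (not all equal)
t=6: [62, 116, 62, 116, 116, 116, 62, 91, 116]  (not all equal)
t=7: [76, 62, 76, 62, 62, 62, 76, 76, 62]  (not all equal)
t=8: [16, 70, 16, 70, 70, 70, 16, 16, 70]  (not all equal)
t=9: [136, 122, 136, 122, 122, 122, 136, 136, 122]  (not all equal)
t=10: [26, 80, 26, 80, 80, 80, 26, 26, 80]  (not all equal)
t=11: [41, 27, 41, 27, 27, 27, 41, 41, 27]  (not all equal)
t=12: [109, 58, 109, 58, 58, 58, 109, 109, 58]  (not all equal)
t=13: [30, 55, 30, 55, 55, 55, 30, 30, 55]  (not all equal)
t=14: [61, 47, 61, 47, 47, 47, 61, 61, 47]  (not all equal)
t=15: [64, 13, 64, 13, 13, 13, 64, 64, 13]  (not all equal)
t=16: [95, 120, 95, 120, 120, 120, 95, 95, 120]  (not all equal)
t=17: [96, 82, 96, 82, 82, 82, 96, 96, 82]  (not all equal)
t=18: [94, 43, 94, 43, 43, 43, 94, 94, 43]  (not all equal)
t=19: [100, 125, 100, 125, 125, 125, 100, 100, 125]  (not all equal)
t=20: [121, 107, 121, 107, 107, 107, 121, 121, 107]  (not all equal)
t=21: [74, 23, 74, 23, 23, 23, 74, 74, 23]  (not all equal)
t=22: [122, 43, 122, 43, 43, 43, 122, 122, 43]  (not all equal)
t=23: [96, 125, 96, 125, 125, 125, 96, 96, 125]  (not all equal)
t=24: [105, 105, 105, 105, 105, 105, 105, 105, 105]  (all equal)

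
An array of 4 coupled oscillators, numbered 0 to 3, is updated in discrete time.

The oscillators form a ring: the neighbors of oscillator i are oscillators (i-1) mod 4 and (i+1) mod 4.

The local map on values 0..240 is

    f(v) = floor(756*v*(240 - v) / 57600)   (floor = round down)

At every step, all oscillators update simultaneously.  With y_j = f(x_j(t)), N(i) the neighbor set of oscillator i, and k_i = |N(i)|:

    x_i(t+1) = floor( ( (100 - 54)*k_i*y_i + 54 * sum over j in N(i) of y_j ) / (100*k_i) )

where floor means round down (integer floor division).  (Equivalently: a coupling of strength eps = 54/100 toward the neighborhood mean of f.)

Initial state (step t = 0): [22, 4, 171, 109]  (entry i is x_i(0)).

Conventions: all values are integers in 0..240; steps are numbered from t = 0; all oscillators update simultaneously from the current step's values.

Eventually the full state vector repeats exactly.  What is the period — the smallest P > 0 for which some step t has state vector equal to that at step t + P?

Answer: 2
Key observation: The state at step 18, [187, 187, 187, 187], reappears at step 20 — and no state repeats earlier — so the cycle the system enters has period 2.

Derivation:
t=0: [22, 4, 171, 109]
t=1: [82, 63, 124, 144]
t=2: [166, 163, 174, 179]
t=3: [156, 159, 151, 149]
t=4: [172, 171, 174, 175]
t=5: [152, 152, 150, 150]
t=6: [175, 175, 176, 176]
t=7: [148, 148, 147, 147]
t=8: [178, 178, 178, 178]
t=9: [144, 144, 144, 144]
t=10: [181, 181, 181, 181]
t=11: [140, 140, 140, 140]
t=12: [183, 183, 183, 183]
t=13: [136, 136, 136, 136]
t=14: [185, 185, 185, 185]
t=15: [133, 133, 133, 133]
t=16: [186, 186, 186, 186]
t=17: [131, 131, 131, 131]
t=18: [187, 187, 187, 187]
t=19: [130, 130, 130, 130]
t=20: [187, 187, 187, 187]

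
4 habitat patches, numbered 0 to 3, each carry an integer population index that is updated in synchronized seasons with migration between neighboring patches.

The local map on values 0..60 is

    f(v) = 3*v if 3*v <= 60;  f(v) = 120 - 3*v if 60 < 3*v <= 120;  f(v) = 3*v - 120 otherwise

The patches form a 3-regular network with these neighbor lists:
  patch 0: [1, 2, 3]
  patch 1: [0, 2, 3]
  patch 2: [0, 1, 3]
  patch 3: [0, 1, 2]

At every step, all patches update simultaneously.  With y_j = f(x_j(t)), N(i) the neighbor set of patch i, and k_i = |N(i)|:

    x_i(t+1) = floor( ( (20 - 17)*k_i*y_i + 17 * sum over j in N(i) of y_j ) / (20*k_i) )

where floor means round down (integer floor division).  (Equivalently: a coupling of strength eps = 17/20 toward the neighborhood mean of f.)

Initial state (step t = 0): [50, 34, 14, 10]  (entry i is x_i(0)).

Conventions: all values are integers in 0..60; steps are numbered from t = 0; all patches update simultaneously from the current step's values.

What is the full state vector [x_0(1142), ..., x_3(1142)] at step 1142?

Answer: [57, 57, 57, 57]
Key observation: The state at step 4, [33, 33, 33, 33], reappears at step 8: the system is in a cycle of period 4 from step 4 on.  Therefore the state at step 1142 equals the state at step 4 + ((1142 - 4) mod 4) = 6, which is [57, 57, 57, 57].

Derivation:
t=0: [50, 34, 14, 10]
t=1: [30, 31, 28, 30]
t=2: [30, 31, 30, 30]
t=3: [29, 29, 29, 29]
t=4: [33, 33, 33, 33]
t=5: [21, 21, 21, 21]
t=6: [57, 57, 57, 57]
t=7: [51, 51, 51, 51]
t=8: [33, 33, 33, 33]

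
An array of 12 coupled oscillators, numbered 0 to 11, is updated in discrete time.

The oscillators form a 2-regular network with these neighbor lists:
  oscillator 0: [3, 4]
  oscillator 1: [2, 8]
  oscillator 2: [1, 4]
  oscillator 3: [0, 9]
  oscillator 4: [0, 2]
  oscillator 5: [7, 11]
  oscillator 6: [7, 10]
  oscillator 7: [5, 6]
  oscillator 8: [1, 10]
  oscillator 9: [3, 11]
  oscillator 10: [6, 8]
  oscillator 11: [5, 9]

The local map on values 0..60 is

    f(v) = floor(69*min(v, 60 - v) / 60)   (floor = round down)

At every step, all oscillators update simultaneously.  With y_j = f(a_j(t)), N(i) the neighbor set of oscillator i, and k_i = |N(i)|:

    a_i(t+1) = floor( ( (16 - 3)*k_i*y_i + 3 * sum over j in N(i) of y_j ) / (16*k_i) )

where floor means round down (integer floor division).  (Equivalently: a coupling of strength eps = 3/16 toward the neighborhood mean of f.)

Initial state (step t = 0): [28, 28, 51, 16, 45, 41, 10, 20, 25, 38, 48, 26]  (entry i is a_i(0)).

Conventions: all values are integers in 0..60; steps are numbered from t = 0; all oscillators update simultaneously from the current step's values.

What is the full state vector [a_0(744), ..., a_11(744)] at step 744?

Simulating step by step:
t=0: [28, 28, 51, 16, 45, 41, 10, 20, 25, 38, 48, 26]
t=1: [29, 29, 12, 19, 17, 21, 12, 21, 26, 24, 14, 27]
t=2: [30, 30, 15, 22, 19, 24, 14, 22, 28, 26, 16, 29]
t=3: [31, 32, 18, 26, 21, 27, 17, 24, 30, 29, 19, 32]
t=4: [31, 31, 21, 29, 24, 30, 19, 26, 32, 32, 22, 32]
t=5: [32, 32, 25, 32, 27, 33, 22, 28, 31, 32, 25, 32]
t=6: [31, 31, 28, 32, 30, 31, 25, 31, 32, 32, 28, 31]
t=7: [33, 32, 32, 32, 33, 33, 28, 32, 32, 32, 31, 32]
t=8: [31, 32, 31, 31, 31, 31, 32, 31, 32, 32, 32, 31]
t=9: [33, 32, 32, 32, 33, 33, 32, 32, 32, 32, 32, 32]
t=10: [31, 32, 31, 31, 31, 31, 32, 31, 32, 32, 32, 31]

Answer: [31, 32, 31, 31, 31, 31, 32, 31, 32, 32, 32, 31]
Key observation: The state at step 8, [31, 32, 31, 31, 31, 31, 32, 31, 32, 32, 32, 31], reappears at step 10: the system is in a cycle of period 2 from step 8 on.  Therefore the state at step 744 equals the state at step 8 + ((744 - 8) mod 2) = 8, which is [31, 32, 31, 31, 31, 31, 32, 31, 32, 32, 32, 31].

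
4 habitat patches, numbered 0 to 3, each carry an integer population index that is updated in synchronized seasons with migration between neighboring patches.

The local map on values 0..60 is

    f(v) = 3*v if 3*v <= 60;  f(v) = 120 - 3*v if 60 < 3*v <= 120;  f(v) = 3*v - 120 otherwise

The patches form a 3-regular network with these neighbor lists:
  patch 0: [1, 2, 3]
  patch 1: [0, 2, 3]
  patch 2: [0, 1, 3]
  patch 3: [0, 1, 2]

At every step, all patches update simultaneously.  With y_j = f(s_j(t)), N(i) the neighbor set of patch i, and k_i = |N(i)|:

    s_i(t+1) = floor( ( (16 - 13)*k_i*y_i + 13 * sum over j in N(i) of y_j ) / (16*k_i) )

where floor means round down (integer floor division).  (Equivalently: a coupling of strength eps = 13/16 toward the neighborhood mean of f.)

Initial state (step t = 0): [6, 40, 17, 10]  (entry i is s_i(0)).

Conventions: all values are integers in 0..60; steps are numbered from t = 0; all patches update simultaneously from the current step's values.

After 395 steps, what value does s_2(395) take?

Simulating step by step:
t=0: [6, 40, 17, 10]
t=1: [25, 26, 22, 24]
t=2: [47, 47, 46, 47]
t=3: [20, 20, 20, 20]
t=4: [60, 60, 60, 60]
t=5: [60, 60, 60, 60]

Answer: s_2(395) = 60
Key observation: The state at step 4, [60, 60, 60, 60], reappears at step 5: the system is in a cycle of period 1 from step 4 on.  Therefore the state at step 395 equals the state at step 4 + ((395 - 4) mod 1) = 4, which is [60, 60, 60, 60].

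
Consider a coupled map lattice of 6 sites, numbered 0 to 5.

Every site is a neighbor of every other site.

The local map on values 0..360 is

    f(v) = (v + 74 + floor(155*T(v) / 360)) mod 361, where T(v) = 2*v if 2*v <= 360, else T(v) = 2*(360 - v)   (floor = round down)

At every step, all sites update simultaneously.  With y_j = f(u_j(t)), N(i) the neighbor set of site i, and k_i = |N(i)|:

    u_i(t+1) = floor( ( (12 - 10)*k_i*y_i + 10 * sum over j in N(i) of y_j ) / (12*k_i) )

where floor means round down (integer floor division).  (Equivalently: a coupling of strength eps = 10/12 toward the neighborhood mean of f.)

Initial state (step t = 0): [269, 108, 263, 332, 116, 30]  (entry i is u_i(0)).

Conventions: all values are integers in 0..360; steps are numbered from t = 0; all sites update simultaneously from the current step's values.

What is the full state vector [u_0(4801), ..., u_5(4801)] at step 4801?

Simulating step by step:
t=0: [269, 108, 263, 332, 116, 30]
t=1: [146, 146, 146, 146, 146, 146]
t=2: [345, 345, 345, 345, 345, 345]
t=3: [70, 70, 70, 70, 70, 70]
t=4: [204, 204, 204, 204, 204, 204]
t=5: [51, 51, 51, 51, 51, 51]
t=6: [168, 168, 168, 168, 168, 168]
t=7: [25, 25, 25, 25, 25, 25]
t=8: [120, 120, 120, 120, 120, 120]
t=9: [297, 297, 297, 297, 297, 297]
t=10: [64, 64, 64, 64, 64, 64]
t=11: [193, 193, 193, 193, 193, 193]
t=12: [49, 49, 49, 49, 49, 49]
t=13: [165, 165, 165, 165, 165, 165]
t=14: [20, 20, 20, 20, 20, 20]
t=15: [111, 111, 111, 111, 111, 111]
t=16: [280, 280, 280, 280, 280, 280]
t=17: [61, 61, 61, 61, 61, 61]
t=18: [187, 187, 187, 187, 187, 187]
t=19: [48, 48, 48, 48, 48, 48]
t=20: [163, 163, 163, 163, 163, 163]
t=21: [16, 16, 16, 16, 16, 16]
t=22: [103, 103, 103, 103, 103, 103]
t=23: [265, 265, 265, 265, 265, 265]
t=24: [59, 59, 59, 59, 59, 59]
t=25: [183, 183, 183, 183, 183, 183]
t=26: [48, 48, 48, 48, 48, 48]

Answer: [163, 163, 163, 163, 163, 163]
Key observation: The state at step 19, [48, 48, 48, 48, 48, 48], reappears at step 26: the system is in a cycle of period 7 from step 19 on.  Therefore the state at step 4801 equals the state at step 19 + ((4801 - 19) mod 7) = 20, which is [163, 163, 163, 163, 163, 163].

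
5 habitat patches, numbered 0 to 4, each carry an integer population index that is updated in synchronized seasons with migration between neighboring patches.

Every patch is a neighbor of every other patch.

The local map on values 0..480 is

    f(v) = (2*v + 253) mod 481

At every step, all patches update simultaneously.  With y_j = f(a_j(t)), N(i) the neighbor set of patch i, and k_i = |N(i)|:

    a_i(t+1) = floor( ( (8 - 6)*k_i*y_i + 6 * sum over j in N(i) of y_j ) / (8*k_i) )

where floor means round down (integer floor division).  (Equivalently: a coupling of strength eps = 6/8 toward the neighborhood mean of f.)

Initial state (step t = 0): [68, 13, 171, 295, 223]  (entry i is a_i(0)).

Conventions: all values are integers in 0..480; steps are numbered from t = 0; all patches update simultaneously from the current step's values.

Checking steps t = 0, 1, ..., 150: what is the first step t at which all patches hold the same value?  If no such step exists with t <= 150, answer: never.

Answer: 3
Key observation: Synchronization is absorbing here: once all patches are equal they stay equal, and step 3 is the first all-equal step.

Derivation:
t=0: [68, 13, 171, 295, 223]  (not all equal)
t=1: [279, 272, 262, 278, 269]  (not all equal)
t=2: [316, 316, 314, 316, 315]  (not all equal)
t=3: [402, 402, 402, 402, 402]  (all equal)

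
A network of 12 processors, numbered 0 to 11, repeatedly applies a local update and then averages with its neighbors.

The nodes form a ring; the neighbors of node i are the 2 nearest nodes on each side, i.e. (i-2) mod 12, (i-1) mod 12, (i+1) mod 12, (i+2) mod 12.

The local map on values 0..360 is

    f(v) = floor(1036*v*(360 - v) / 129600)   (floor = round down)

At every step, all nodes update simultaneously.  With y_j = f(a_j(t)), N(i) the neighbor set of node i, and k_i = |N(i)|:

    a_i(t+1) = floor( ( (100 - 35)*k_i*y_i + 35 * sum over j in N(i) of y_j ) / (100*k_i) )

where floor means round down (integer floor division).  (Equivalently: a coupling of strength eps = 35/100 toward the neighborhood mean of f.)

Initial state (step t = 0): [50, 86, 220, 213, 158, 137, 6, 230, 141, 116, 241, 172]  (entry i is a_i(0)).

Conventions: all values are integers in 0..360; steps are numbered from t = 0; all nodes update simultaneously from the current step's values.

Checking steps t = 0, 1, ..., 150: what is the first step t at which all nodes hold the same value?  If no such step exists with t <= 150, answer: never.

Answer: 11
Key observation: Synchronization is absorbing here: once all nodes are equal they stay equal, and step 11 is the first all-equal step.

Derivation:
t=0: [50, 86, 220, 213, 158, 137, 6, 230, 141, 116, 241, 172]  (not all equal)
t=1: [160, 198, 231, 244, 231, 225, 96, 219, 222, 231, 223, 234]  (not all equal)
t=2: [250, 249, 240, 232, 234, 237, 216, 240, 239, 239, 243, 239]  (not all equal)
t=3: [221, 223, 229, 234, 235, 234, 242, 232, 232, 230, 227, 228]  (not all equal)
t=4: [243, 242, 239, 236, 234, 234, 230, 236, 236, 238, 240, 240]  (not all equal)
t=5: [227, 228, 230, 232, 234, 235, 237, 233, 233, 231, 230, 229]  (not all equal)
t=6: [240, 239, 238, 237, 235, 234, 233, 235, 236, 237, 238, 239]  (not all equal)
t=7: [230, 231, 232, 233, 234, 234, 235, 234, 233, 232, 231, 231]  (not all equal)
t=8: [238, 237, 237, 236, 235, 235, 234, 235, 236, 236, 237, 238]  (not all equal)
t=9: [232, 232, 233, 233, 233, 234, 234, 233, 233, 233, 232, 232]  (not all equal)
t=10: [236, 236, 236, 236, 235, 235, 235, 235, 236, 236, 236, 236]  (not all equal)
t=11: [233, 233, 233, 233, 233, 233, 233, 233, 233, 233, 233, 233]  (all equal)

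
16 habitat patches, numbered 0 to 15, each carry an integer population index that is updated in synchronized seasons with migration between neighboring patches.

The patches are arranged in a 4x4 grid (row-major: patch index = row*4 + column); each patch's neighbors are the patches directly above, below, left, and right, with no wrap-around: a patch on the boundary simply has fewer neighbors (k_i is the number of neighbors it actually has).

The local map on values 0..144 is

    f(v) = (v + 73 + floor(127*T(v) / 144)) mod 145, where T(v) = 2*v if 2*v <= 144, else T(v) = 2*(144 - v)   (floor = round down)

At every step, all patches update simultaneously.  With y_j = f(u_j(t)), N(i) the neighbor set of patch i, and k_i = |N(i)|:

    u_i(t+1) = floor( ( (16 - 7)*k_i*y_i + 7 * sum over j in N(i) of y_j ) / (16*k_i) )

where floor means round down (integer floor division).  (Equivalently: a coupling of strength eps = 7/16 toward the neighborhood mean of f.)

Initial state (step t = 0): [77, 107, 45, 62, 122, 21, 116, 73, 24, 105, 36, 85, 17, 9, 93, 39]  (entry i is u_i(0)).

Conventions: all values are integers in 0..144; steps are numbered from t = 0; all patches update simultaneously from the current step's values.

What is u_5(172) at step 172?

Simulating step by step:
t=0: [77, 107, 45, 62, 122, 21, 116, 73, 24, 105, 36, 85, 17, 9, 93, 39]
t=1: [110, 100, 71, 94, 106, 115, 89, 115, 123, 99, 61, 93, 118, 102, 85, 69]
t=2: [99, 105, 117, 109, 97, 99, 108, 101, 92, 101, 102, 106, 93, 104, 112, 116]
t=3: [105, 101, 95, 98, 107, 104, 100, 101, 109, 104, 102, 100, 108, 102, 97, 95]
t=4: [101, 104, 107, 106, 100, 102, 104, 104, 99, 102, 104, 105, 99, 103, 106, 107]
t=5: [103, 102, 100, 101, 104, 103, 102, 101, 105, 103, 102, 101, 105, 103, 101, 100]
t=6: [103, 103, 104, 104, 102, 103, 104, 104, 101, 102, 103, 104, 101, 102, 104, 104]
t=7: [103, 102, 102, 102, 103, 103, 102, 102, 104, 103, 102, 102, 104, 103, 102, 102]
t=8: [103, 103, 104, 104, 102, 103, 103, 104, 102, 103, 103, 104, 102, 103, 103, 104]
t=9: [103, 102, 102, 102, 103, 103, 102, 102, 103, 103, 102, 102, 103, 103, 102, 102]
t=10: [103, 103, 104, 104, 103, 103, 103, 104, 103, 103, 103, 104, 103, 103, 103, 104]
t=11: [103, 102, 102, 102, 103, 103, 102, 102, 103, 103, 102, 102, 103, 103, 102, 102]

Answer: u_5(172) = 103
Key observation: The state at step 9, [103, 102, 102, 102, 103, 103, 102, 102, 103, 103, 102, 102, 103, 103, 102, 102], reappears at step 11: the system is in a cycle of period 2 from step 9 on.  Therefore the state at step 172 equals the state at step 9 + ((172 - 9) mod 2) = 10, which is [103, 103, 104, 104, 103, 103, 103, 104, 103, 103, 103, 104, 103, 103, 103, 104].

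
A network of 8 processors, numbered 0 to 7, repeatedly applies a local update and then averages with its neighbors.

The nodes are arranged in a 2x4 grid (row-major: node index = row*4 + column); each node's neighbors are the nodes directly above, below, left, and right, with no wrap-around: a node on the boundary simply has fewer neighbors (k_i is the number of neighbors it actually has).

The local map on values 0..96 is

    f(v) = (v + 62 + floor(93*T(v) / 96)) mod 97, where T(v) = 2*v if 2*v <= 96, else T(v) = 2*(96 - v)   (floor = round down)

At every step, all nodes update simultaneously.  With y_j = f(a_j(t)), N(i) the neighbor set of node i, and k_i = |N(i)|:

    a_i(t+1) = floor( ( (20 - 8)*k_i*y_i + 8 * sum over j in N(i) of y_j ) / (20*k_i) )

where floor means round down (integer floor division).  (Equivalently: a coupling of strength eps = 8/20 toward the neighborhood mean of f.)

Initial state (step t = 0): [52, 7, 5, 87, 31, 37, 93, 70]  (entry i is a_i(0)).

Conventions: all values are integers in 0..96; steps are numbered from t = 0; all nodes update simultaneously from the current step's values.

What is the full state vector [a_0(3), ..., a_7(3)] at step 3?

Answer: [31, 67, 74, 75, 52, 75, 73, 75]

Derivation:
t=0: [52, 7, 5, 87, 31, 37, 93, 70]
t=1: [30, 69, 74, 73, 49, 70, 69, 77]
t=2: [50, 80, 82, 81, 32, 75, 84, 80]
t=3: [31, 67, 74, 75, 52, 75, 73, 75]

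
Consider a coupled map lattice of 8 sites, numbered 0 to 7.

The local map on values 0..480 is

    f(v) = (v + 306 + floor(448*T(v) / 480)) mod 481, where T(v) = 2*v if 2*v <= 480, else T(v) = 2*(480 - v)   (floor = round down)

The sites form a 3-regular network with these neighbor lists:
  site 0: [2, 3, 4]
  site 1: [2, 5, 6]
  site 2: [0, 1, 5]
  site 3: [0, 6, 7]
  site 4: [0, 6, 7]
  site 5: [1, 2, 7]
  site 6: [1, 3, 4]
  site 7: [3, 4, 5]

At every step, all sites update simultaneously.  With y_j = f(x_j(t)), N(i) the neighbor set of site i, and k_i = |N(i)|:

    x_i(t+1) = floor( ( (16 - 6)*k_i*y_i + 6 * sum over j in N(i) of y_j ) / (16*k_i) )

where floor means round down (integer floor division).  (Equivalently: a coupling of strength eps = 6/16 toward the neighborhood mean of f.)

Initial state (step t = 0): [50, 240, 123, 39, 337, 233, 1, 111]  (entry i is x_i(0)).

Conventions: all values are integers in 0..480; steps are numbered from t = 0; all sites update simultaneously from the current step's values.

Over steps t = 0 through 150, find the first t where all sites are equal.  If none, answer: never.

Answer: never
Key observation: The state at step 11 reappears at step 13 — the system is in a cycle of period 2 from step 11 on.  No step 0..13 is synchronized, and the cycle repeats forever, so no step up to 150 (or ever) has all sites equal.

Derivation:
t=0: [50, 240, 123, 39, 337, 233, 1, 111]  (not all equal)
t=1: [408, 82, 172, 373, 380, 50, 302, 196]  (not all equal)
t=2: [367, 190, 308, 399, 395, 376, 392, 395]  (not all equal)
t=3: [402, 384, 429, 379, 381, 397, 378, 379]  (not all equal)
t=4: [373, 382, 360, 389, 388, 376, 391, 389]  (not all equal)
t=5: [395, 391, 403, 384, 385, 394, 383, 384]  (not all equal)
t=6: [379, 381, 374, 386, 386, 379, 387, 386]  (not all equal)
t=7: [391, 390, 394, 386, 386, 391, 385, 386]  (not all equal)
t=8: [382, 382, 380, 385, 385, 382, 386, 385]  (not all equal)
t=9: [388, 388, 390, 387, 387, 389, 386, 387]  (not all equal)
t=10: [384, 384, 383, 385, 385, 383, 385, 384]  (not all equal)
t=11: [387, 388, 388, 387, 387, 388, 387, 387]  (not all equal)
t=12: [384, 384, 384, 385, 385, 384, 384, 384]  (not all equal)
t=13: [387, 388, 388, 387, 387, 388, 387, 387]  (not all equal)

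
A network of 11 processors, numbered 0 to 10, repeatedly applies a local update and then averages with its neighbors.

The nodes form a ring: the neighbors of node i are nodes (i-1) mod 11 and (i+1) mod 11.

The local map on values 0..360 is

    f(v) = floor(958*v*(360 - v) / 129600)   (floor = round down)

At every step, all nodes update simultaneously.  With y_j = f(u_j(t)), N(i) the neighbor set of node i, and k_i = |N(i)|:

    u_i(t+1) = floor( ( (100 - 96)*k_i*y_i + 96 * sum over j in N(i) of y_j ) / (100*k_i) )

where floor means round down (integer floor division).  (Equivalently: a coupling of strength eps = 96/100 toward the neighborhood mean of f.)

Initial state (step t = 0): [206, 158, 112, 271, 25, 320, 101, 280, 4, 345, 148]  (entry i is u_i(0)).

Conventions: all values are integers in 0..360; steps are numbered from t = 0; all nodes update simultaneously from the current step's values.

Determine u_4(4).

Simulating step by step:
t=0: [206, 158, 112, 271, 25, 320, 101, 280, 4, 345, 148]
t=1: [233, 220, 206, 134, 133, 125, 132, 104, 97, 117, 139]
t=2: [226, 226, 225, 228, 220, 222, 207, 204, 202, 207, 214]
t=3: [226, 223, 222, 225, 224, 230, 230, 234, 234, 232, 228]
t=4: [223, 224, 224, 225, 222, 222, 219, 218, 217, 219, 221]

Answer: u_4(4) = 222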